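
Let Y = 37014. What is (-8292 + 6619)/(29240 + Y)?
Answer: -1673/66254 ≈ -0.025251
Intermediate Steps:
(-8292 + 6619)/(29240 + Y) = (-8292 + 6619)/(29240 + 37014) = -1673/66254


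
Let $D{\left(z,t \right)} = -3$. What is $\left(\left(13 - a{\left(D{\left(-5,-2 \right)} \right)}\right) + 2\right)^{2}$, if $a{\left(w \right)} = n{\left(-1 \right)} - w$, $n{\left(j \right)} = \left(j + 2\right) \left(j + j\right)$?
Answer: $196$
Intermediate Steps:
$n{\left(j \right)} = 2 j \left(2 + j\right)$ ($n{\left(j \right)} = \left(2 + j\right) 2 j = 2 j \left(2 + j\right)$)
$a{\left(w \right)} = -2 - w$ ($a{\left(w \right)} = 2 \left(-1\right) \left(2 - 1\right) - w = 2 \left(-1\right) 1 - w = -2 - w$)
$\left(\left(13 - a{\left(D{\left(-5,-2 \right)} \right)}\right) + 2\right)^{2} = \left(\left(13 - \left(-2 - -3\right)\right) + 2\right)^{2} = \left(\left(13 - \left(-2 + 3\right)\right) + 2\right)^{2} = \left(\left(13 - 1\right) + 2\right)^{2} = \left(12 + 2\right)^{2} = 14^{2} = 196$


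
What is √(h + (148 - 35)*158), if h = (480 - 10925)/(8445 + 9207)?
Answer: √1390749725919/8826 ≈ 133.62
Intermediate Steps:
h = -10445/17652 ≈ -0.59172
√(h + (148 - 35)*158) = √(-10445/17652 + (148 - 35)*158) = √(-10445/17652 + 113*158) = √(-10445/17652 + 17854) = √(315148363/17652) = √1390749725919/8826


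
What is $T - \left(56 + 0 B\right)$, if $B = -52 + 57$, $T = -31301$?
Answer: $-31357$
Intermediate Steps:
$B = 5$
$T - \left(56 + 0 B\right) = -31301 + \left(0 \cdot 5 - 56\right) = -31301 + \left(0 - 56\right) = -31301 - 56 = -31357$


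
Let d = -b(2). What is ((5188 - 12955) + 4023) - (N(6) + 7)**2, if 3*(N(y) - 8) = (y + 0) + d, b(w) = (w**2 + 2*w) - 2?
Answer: -3969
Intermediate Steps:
b(w) = -2 + w**2 + 2*w
d = -6 (d = -(-2 + 2**2 + 2*2) = -(-2 + 4 + 4) = -1*6 = -6)
N(y) = 6 + y/3 (N(y) = 8 + ((y + 0) - 6)/3 = 8 + (y - 6)/3 = 8 + (-6 + y)/3 = 8 + (-2 + y/3) = 6 + y/3)
((5188 - 12955) + 4023) - (N(6) + 7)**2 = ((5188 - 12955) + 4023) - ((6 + (1/3)*6) + 7)**2 = (-7767 + 4023) - ((6 + 2) + 7)**2 = -3744 - (8 + 7)**2 = -3744 - 1*15**2 = -3744 - 1*225 = -3744 - 225 = -3969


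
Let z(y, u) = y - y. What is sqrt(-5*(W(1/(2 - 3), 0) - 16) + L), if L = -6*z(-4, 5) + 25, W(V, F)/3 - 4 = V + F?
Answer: 2*sqrt(15) ≈ 7.7460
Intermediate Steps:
z(y, u) = 0
W(V, F) = 12 + 3*F + 3*V (W(V, F) = 12 + 3*(V + F) = 12 + 3*(F + V) = 12 + (3*F + 3*V) = 12 + 3*F + 3*V)
L = 25 (L = -6*0 + 25 = 0 + 25 = 25)
sqrt(-5*(W(1/(2 - 3), 0) - 16) + L) = sqrt(-5*((12 + 3*0 + 3/(2 - 3)) - 16) + 25) = sqrt(-5*((12 + 0 + 3/(-1)) - 16) + 25) = sqrt(-5*((12 + 0 + 3*(-1)) - 16) + 25) = sqrt(-5*((12 + 0 - 3) - 16) + 25) = sqrt(-5*(9 - 16) + 25) = sqrt(-5*(-7) + 25) = sqrt(35 + 25) = sqrt(60) = 2*sqrt(15)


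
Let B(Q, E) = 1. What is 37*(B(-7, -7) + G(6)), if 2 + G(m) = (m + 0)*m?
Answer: 1295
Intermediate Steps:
G(m) = -2 + m² (G(m) = -2 + (m + 0)*m = -2 + m*m = -2 + m²)
37*(B(-7, -7) + G(6)) = 37*(1 + (-2 + 6²)) = 37*(1 + (-2 + 36)) = 37*(1 + 34) = 37*35 = 1295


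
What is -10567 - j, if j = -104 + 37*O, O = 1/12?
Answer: -125593/12 ≈ -10466.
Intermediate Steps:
O = 1/12 ≈ 0.083333
j = -1211/12 (j = -104 + 37*(1/12) = -104 + 37/12 = -1211/12 ≈ -100.92)
-10567 - j = -10567 - 1*(-1211/12) = -10567 + 1211/12 = -125593/12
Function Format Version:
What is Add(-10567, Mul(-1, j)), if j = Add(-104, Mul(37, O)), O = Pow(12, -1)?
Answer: Rational(-125593, 12) ≈ -10466.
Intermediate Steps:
O = Rational(1, 12) ≈ 0.083333
j = Rational(-1211, 12) (j = Add(-104, Mul(37, Rational(1, 12))) = Add(-104, Rational(37, 12)) = Rational(-1211, 12) ≈ -100.92)
Add(-10567, Mul(-1, j)) = Add(-10567, Mul(-1, Rational(-1211, 12))) = Add(-10567, Rational(1211, 12)) = Rational(-125593, 12)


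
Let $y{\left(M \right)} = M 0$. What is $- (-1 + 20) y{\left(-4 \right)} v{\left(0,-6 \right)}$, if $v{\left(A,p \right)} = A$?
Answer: $0$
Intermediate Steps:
$y{\left(M \right)} = 0$
$- (-1 + 20) y{\left(-4 \right)} v{\left(0,-6 \right)} = - (-1 + 20) 0 \cdot 0 = \left(-1\right) 19 \cdot 0 \cdot 0 = \left(-19\right) 0 \cdot 0 = 0 \cdot 0 = 0$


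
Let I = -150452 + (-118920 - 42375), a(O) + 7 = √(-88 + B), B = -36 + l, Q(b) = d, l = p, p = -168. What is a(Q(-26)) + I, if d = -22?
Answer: -311754 + 2*I*√73 ≈ -3.1175e+5 + 17.088*I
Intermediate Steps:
l = -168
Q(b) = -22
B = -204 (B = -36 - 168 = -204)
a(O) = -7 + 2*I*√73 (a(O) = -7 + √(-88 - 204) = -7 + √(-292) = -7 + 2*I*√73)
I = -311747 (I = -150452 - 161295 = -311747)
a(Q(-26)) + I = (-7 + 2*I*√73) - 311747 = -311754 + 2*I*√73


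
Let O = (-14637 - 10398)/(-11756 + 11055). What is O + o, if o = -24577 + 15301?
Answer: -6477441/701 ≈ -9240.3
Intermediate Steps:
O = 25035/701 (O = -25035/(-701) = -25035*(-1/701) = 25035/701 ≈ 35.713)
o = -9276
O + o = 25035/701 - 9276 = -6477441/701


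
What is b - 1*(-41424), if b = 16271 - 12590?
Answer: 45105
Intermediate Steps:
b = 3681
b - 1*(-41424) = 3681 - 1*(-41424) = 3681 + 41424 = 45105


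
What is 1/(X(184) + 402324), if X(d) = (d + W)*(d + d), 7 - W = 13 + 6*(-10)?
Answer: 1/489908 ≈ 2.0412e-6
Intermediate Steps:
W = 54 (W = 7 - (13 + 6*(-10)) = 7 - (13 - 60) = 7 - 1*(-47) = 7 + 47 = 54)
X(d) = 2*d*(54 + d) (X(d) = (d + 54)*(d + d) = (54 + d)*(2*d) = 2*d*(54 + d))
1/(X(184) + 402324) = 1/(2*184*(54 + 184) + 402324) = 1/(2*184*238 + 402324) = 1/(87584 + 402324) = 1/489908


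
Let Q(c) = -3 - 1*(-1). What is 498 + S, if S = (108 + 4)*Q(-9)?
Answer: 274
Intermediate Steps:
Q(c) = -2 (Q(c) = -3 + 1 = -2)
S = -224 (S = (108 + 4)*(-2) = 112*(-2) = -224)
498 + S = 498 - 224 = 274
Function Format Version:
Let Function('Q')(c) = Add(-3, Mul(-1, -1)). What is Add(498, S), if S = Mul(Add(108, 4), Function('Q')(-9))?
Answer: 274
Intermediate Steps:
Function('Q')(c) = -2 (Function('Q')(c) = Add(-3, 1) = -2)
S = -224 (S = Mul(Add(108, 4), -2) = Mul(112, -2) = -224)
Add(498, S) = Add(498, -224) = 274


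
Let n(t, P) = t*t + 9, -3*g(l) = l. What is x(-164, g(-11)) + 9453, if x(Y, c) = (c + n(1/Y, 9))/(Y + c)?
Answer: 3305194921/349648 ≈ 9452.9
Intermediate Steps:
g(l) = -l/3
n(t, P) = 9 + t**2 (n(t, P) = t**2 + 9 = 9 + t**2)
x(Y, c) = (9 + c + Y**(-2))/(Y + c) (x(Y, c) = (c + (9 + (1/Y)**2))/(Y + c) = (c + (9 + Y**(-2)))/(Y + c) = (9 + c + Y**(-2))/(Y + c))
x(-164, g(-11)) + 9453 = (1 + 9*(-164)**2 - 1/3*(-11)*(-164)**2)/((-164)**2*(-164 - 1/3*(-11))) + 9453 = (1 + 9*26896 + (11/3)*26896)/(26896*(-164 + 11/3)) + 9453 = (1 + 242064 + 295856/3)/(26896*(-481/3)) + 9453 = (1/26896)*(-3/481)*(1022051/3) + 9453 = -27623/349648 + 9453 = 3305194921/349648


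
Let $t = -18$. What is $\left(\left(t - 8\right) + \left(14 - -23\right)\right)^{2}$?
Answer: $121$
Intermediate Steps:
$\left(\left(t - 8\right) + \left(14 - -23\right)\right)^{2} = \left(\left(-18 - 8\right) + \left(14 - -23\right)\right)^{2} = \left(\left(-18 - 8\right) + \left(14 + 23\right)\right)^{2} = \left(-26 + 37\right)^{2} = 11^{2} = 121$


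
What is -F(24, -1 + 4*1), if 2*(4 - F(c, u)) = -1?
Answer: -9/2 ≈ -4.5000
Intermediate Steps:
F(c, u) = 9/2 (F(c, u) = 4 - 1/2*(-1) = 4 + 1/2 = 9/2)
-F(24, -1 + 4*1) = -1*9/2 = -9/2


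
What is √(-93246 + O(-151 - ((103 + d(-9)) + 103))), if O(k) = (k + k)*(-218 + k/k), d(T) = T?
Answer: √57786 ≈ 240.39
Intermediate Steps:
O(k) = -434*k (O(k) = (2*k)*(-218 + 1) = (2*k)*(-217) = -434*k)
√(-93246 + O(-151 - ((103 + d(-9)) + 103))) = √(-93246 - 434*(-151 - ((103 - 9) + 103))) = √(-93246 - 434*(-151 - (94 + 103))) = √(-93246 - 434*(-151 - 1*197)) = √(-93246 - 434*(-151 - 197)) = √(-93246 - 434*(-348)) = √(-93246 + 151032) = √57786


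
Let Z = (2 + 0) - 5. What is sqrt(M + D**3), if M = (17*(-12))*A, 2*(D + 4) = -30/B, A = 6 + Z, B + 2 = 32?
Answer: 75*I*sqrt(2)/4 ≈ 26.517*I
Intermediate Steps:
B = 30 (B = -2 + 32 = 30)
Z = -3 (Z = 2 - 5 = -3)
A = 3 (A = 6 - 3 = 3)
D = -9/2 (D = -4 + (-30/30)/2 = -4 + (-30*1/30)/2 = -4 + (1/2)*(-1) = -4 - 1/2 = -9/2 ≈ -4.5000)
M = -612 (M = (17*(-12))*3 = -204*3 = -612)
sqrt(M + D**3) = sqrt(-612 + (-9/2)**3) = sqrt(-612 - 729/8) = sqrt(-5625/8) = 75*I*sqrt(2)/4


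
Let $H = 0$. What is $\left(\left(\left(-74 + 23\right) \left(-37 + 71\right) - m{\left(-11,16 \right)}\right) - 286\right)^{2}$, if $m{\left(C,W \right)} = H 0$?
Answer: $4080400$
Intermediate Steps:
$m{\left(C,W \right)} = 0$ ($m{\left(C,W \right)} = 0 \cdot 0 = 0$)
$\left(\left(\left(-74 + 23\right) \left(-37 + 71\right) - m{\left(-11,16 \right)}\right) - 286\right)^{2} = \left(\left(\left(-74 + 23\right) \left(-37 + 71\right) - 0\right) - 286\right)^{2} = \left(\left(\left(-51\right) 34 + 0\right) - 286\right)^{2} = \left(\left(-1734 + 0\right) - 286\right)^{2} = \left(-1734 - 286\right)^{2} = \left(-2020\right)^{2} = 4080400$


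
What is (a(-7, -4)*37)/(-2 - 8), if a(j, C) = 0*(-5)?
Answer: 0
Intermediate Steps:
a(j, C) = 0
(a(-7, -4)*37)/(-2 - 8) = (0*37)/(-2 - 8) = 0/(-10) = 0*(-⅒) = 0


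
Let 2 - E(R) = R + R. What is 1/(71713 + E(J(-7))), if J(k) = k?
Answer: 1/71729 ≈ 1.3941e-5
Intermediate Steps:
E(R) = 2 - 2*R (E(R) = 2 - (R + R) = 2 - 2*R)
1/(71713 + E(J(-7))) = 1/(71713 + (2 - 2*(-7))) = 1/(71713 + (2 + 14)) = 1/(71713 + 16) = 1/71729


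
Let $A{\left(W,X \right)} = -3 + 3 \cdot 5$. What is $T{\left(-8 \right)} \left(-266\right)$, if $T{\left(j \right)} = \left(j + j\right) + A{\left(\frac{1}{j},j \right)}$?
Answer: $1064$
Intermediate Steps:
$A{\left(W,X \right)} = 12$ ($A{\left(W,X \right)} = -3 + 15 = 12$)
$T{\left(j \right)} = 12 + 2 j$ ($T{\left(j \right)} = \left(j + j\right) + 12 = 2 j + 12 = 12 + 2 j$)
$T{\left(-8 \right)} \left(-266\right) = \left(12 + 2 \left(-8\right)\right) \left(-266\right) = \left(12 - 16\right) \left(-266\right) = \left(-4\right) \left(-266\right) = 1064$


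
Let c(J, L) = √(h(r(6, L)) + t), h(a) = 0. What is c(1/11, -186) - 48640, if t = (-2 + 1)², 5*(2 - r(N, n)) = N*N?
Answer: -48639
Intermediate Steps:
r(N, n) = 2 - N²/5 (r(N, n) = 2 - N*N/5 = 2 - N²/5)
t = 1 (t = (-1)² = 1)
c(J, L) = 1 (c(J, L) = √(0 + 1) = √1 = 1)
c(1/11, -186) - 48640 = 1 - 48640 = -48639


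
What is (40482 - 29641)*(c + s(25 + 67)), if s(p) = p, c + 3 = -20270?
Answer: -218782221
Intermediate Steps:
c = -20273 (c = -3 - 20270 = -20273)
(40482 - 29641)*(c + s(25 + 67)) = (40482 - 29641)*(-20273 + (25 + 67)) = 10841*(-20273 + 92) = 10841*(-20181) = -218782221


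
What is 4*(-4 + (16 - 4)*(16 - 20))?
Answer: -208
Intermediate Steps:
4*(-4 + (16 - 4)*(16 - 20)) = 4*(-4 + 12*(-4)) = 4*(-4 - 48) = 4*(-52) = -208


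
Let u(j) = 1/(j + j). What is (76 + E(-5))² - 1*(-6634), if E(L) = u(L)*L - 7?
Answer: 45857/4 ≈ 11464.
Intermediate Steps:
u(j) = 1/(2*j)
E(L) = -13/2 (E(L) = (1/(2*L))*L - 7 = ½ - 7 = -13/2)
(76 + E(-5))² - 1*(-6634) = (76 - 13/2)² - 1*(-6634) = (139/2)² + 6634 = 19321/4 + 6634 = 45857/4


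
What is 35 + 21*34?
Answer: 749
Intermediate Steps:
35 + 21*34 = 35 + 714 = 749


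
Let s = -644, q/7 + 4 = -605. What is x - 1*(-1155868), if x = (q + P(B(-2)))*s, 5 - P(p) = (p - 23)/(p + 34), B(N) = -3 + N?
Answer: 113024548/29 ≈ 3.8974e+6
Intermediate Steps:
q = -4263 (q = -28 + 7*(-605) = -28 - 4235 = -4263)
P(p) = 5 - (-23 + p)/(34 + p) (P(p) = 5 - (p - 23)/(p + 34) = 5 - (-23 + p)/(34 + p))
x = 79504376/29 (x = (-4263 + (193 + 4*(-3 - 2))/(34 + (-3 - 2)))*(-644) = (-4263 + (193 + 4*(-5))/(34 - 5))*(-644) = (-4263 + (193 - 20)/29)*(-644) = (-4263 + (1/29)*173)*(-644) = (-4263 + 173/29)*(-644) = -123454/29*(-644) = 79504376/29 ≈ 2.7415e+6)
x - 1*(-1155868) = 79504376/29 - 1*(-1155868) = 79504376/29 + 1155868 = 113024548/29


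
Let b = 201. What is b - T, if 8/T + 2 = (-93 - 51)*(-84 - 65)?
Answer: 2156123/10727 ≈ 201.00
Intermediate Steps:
T = 4/10727 (T = 8/(-2 + (-93 - 51)*(-84 - 65)) = 8/(-2 - 144*(-149)) = 8/(-2 + 21456) = 8/21454 = 8*(1/21454) = 4/10727 ≈ 0.00037289)
b - T = 201 - 1*4/10727 = 201 - 4/10727 = 2156123/10727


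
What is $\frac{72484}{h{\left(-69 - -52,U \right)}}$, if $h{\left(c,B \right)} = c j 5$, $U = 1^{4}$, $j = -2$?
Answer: $\frac{36242}{85} \approx 426.38$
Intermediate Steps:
$U = 1$
$h{\left(c,B \right)} = - 10 c$ ($h{\left(c,B \right)} = c \left(-2\right) 5 = - 2 c 5 = - 10 c$)
$\frac{72484}{h{\left(-69 - -52,U \right)}} = \frac{72484}{\left(-10\right) \left(-69 - -52\right)} = \frac{72484}{\left(-10\right) \left(-69 + 52\right)} = \frac{72484}{\left(-10\right) \left(-17\right)} = \frac{72484}{170} = 72484 \cdot \frac{1}{170} = \frac{36242}{85}$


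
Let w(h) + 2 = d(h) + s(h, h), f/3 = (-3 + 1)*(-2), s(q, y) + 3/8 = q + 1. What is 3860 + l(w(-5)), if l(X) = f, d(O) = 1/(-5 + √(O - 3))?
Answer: 3872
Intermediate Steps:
s(q, y) = 5/8 + q (s(q, y) = -3/8 + (q + 1) = -3/8 + (1 + q) = 5/8 + q)
f = 12 (f = 3*((-3 + 1)*(-2)) = 3*(-2*(-2)) = 3*4 = 12)
d(O) = 1/(-5 + √(-3 + O))
w(h) = -11/8 + h + 1/(-5 + √(-3 + h)) (w(h) = -2 + (1/(-5 + √(-3 + h)) + (5/8 + h)) = -2 + (5/8 + h + 1/(-5 + √(-3 + h))) = -11/8 + h + 1/(-5 + √(-3 + h)))
l(X) = 12
3860 + l(w(-5)) = 3860 + 12 = 3872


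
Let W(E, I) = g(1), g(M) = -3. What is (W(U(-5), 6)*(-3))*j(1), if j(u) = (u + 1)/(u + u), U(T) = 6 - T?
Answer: 9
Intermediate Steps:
j(u) = (1 + u)/(2*u) (j(u) = (1 + u)/((2*u)) = (1 + u)*(1/(2*u)) = (1 + u)/(2*u))
W(E, I) = -3
(W(U(-5), 6)*(-3))*j(1) = (-3*(-3))*((½)*(1 + 1)/1) = 9*((½)*1*2) = 9*1 = 9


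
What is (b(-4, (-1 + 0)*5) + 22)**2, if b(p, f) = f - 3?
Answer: 196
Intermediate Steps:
b(p, f) = -3 + f
(b(-4, (-1 + 0)*5) + 22)**2 = ((-3 + (-1 + 0)*5) + 22)**2 = ((-3 - 1*5) + 22)**2 = ((-3 - 5) + 22)**2 = (-8 + 22)**2 = 14**2 = 196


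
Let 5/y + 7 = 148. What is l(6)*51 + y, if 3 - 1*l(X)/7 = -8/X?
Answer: 218132/141 ≈ 1547.0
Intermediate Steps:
y = 5/141 (y = 5/(-7 + 148) = 5/141 ≈ 0.035461)
l(X) = 21 + 56/X (l(X) = 21 - (-56)/X = 21 + 56/X)
l(6)*51 + y = (21 + 56/6)*51 + 5/141 = (21 + 56*(1/6))*51 + 5/141 = (21 + 28/3)*51 + 5/141 = (91/3)*51 + 5/141 = 1547 + 5/141 = 218132/141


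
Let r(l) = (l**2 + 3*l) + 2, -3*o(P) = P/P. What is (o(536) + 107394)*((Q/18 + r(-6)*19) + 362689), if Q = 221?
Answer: 2105602004803/54 ≈ 3.8993e+10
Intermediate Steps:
o(P) = -1/3 (o(P) = -P/(3*P) = -1/3*1 = -1/3)
r(l) = 2 + l**2 + 3*l
(o(536) + 107394)*((Q/18 + r(-6)*19) + 362689) = (-1/3 + 107394)*((221/18 + (2 + (-6)**2 + 3*(-6))*19) + 362689) = 322181*((221*(1/18) + (2 + 36 - 18)*19) + 362689)/3 = 322181*((221/18 + 20*19) + 362689)/3 = 322181*((221/18 + 380) + 362689)/3 = 322181*(7061/18 + 362689)/3 = (322181/3)*(6535463/18) = 2105602004803/54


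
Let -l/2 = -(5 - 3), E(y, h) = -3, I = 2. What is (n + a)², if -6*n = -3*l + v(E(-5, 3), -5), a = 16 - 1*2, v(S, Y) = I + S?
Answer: 9409/36 ≈ 261.36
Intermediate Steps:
l = 4 (l = -(-2)*(5 - 3) = -(-2)*2 = -2*(-2) = 4)
v(S, Y) = 2 + S
a = 14 (a = 16 - 2 = 14)
n = 13/6 (n = -(-3*4 + (2 - 3))/6 = -(-12 - 1)/6 = -⅙*(-13) = 13/6 ≈ 2.1667)
(n + a)² = (13/6 + 14)² = (97/6)² = 9409/36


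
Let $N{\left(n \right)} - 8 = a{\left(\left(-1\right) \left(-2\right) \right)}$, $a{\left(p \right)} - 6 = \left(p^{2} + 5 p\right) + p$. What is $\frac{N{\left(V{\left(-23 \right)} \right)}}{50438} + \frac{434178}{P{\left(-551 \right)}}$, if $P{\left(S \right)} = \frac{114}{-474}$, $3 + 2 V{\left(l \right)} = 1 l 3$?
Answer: $- \frac{865013263293}{479161} \approx -1.8053 \cdot 10^{6}$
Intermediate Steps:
$a{\left(p \right)} = 6 + p^{2} + 6 p$ ($a{\left(p \right)} = 6 + \left(\left(p^{2} + 5 p\right) + p\right) = 6 + \left(p^{2} + 6 p\right) = 6 + p^{2} + 6 p$)
$V{\left(l \right)} = - \frac{3}{2} + \frac{3 l}{2}$ ($V{\left(l \right)} = - \frac{3}{2} + \frac{1 l 3}{2} = - \frac{3}{2} + \frac{l 3}{2} = - \frac{3}{2} + \frac{3 l}{2}$)
$N{\left(n \right)} = 30$ ($N{\left(n \right)} = 8 + \left(6 + \left(\left(-1\right) \left(-2\right)\right)^{2} + 6 \left(\left(-1\right) \left(-2\right)\right)\right) = 8 + \left(6 + 2^{2} + 6 \cdot 2\right) = 8 + \left(6 + 4 + 12\right) = 8 + 22 = 30$)
$P{\left(S \right)} = - \frac{19}{79}$ ($P{\left(S \right)} = 114 \left(- \frac{1}{474}\right) = - \frac{19}{79}$)
$\frac{N{\left(V{\left(-23 \right)} \right)}}{50438} + \frac{434178}{P{\left(-551 \right)}} = \frac{30}{50438} + \frac{434178}{- \frac{19}{79}} = 30 \cdot \frac{1}{50438} + 434178 \left(- \frac{79}{19}\right) = \frac{15}{25219} - \frac{34300062}{19} = - \frac{865013263293}{479161}$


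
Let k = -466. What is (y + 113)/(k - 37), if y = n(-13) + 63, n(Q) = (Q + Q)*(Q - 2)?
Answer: -566/503 ≈ -1.1252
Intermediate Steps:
n(Q) = 2*Q*(-2 + Q) (n(Q) = (2*Q)*(-2 + Q) = 2*Q*(-2 + Q))
y = 453 (y = 2*(-13)*(-2 - 13) + 63 = 2*(-13)*(-15) + 63 = 390 + 63 = 453)
(y + 113)/(k - 37) = (453 + 113)/(-466 - 37) = 566/(-503) = 566*(-1/503) = -566/503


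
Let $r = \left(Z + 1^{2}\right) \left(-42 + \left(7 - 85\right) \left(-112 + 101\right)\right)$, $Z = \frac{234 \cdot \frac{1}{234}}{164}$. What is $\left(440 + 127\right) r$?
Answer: $\frac{19085220}{41} \approx 4.6549 \cdot 10^{5}$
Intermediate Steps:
$Z = \frac{1}{164}$ ($Z = 234 \cdot \frac{1}{234} \cdot \frac{1}{164} = 1 \cdot \frac{1}{164} = \frac{1}{164} \approx 0.0060976$)
$r = \frac{33660}{41}$ ($r = \left(\frac{1}{164} + 1^{2}\right) \left(-42 + \left(7 - 85\right) \left(-112 + 101\right)\right) = \left(\frac{1}{164} + 1\right) \left(-42 - -858\right) = \frac{165 \left(-42 + 858\right)}{164} = \frac{165}{164} \cdot 816 = \frac{33660}{41} \approx 820.98$)
$\left(440 + 127\right) r = \left(440 + 127\right) \frac{33660}{41} = 567 \cdot \frac{33660}{41} = \frac{19085220}{41}$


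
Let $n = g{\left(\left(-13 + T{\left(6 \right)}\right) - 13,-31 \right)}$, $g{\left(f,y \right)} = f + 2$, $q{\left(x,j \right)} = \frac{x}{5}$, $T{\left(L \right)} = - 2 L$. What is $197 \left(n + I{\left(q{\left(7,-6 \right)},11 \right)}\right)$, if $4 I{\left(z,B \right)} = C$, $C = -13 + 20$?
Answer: $- \frac{26989}{4} \approx -6747.3$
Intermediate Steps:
$C = 7$
$q{\left(x,j \right)} = \frac{x}{5}$ ($q{\left(x,j \right)} = x \frac{1}{5} = \frac{x}{5}$)
$g{\left(f,y \right)} = 2 + f$
$I{\left(z,B \right)} = \frac{7}{4}$ ($I{\left(z,B \right)} = \frac{1}{4} \cdot 7 = \frac{7}{4}$)
$n = -36$ ($n = 2 - 38 = -36$)
$197 \left(n + I{\left(q{\left(7,-6 \right)},11 \right)}\right) = 197 \left(-36 + \frac{7}{4}\right) = 197 \left(- \frac{137}{4}\right) = - \frac{26989}{4}$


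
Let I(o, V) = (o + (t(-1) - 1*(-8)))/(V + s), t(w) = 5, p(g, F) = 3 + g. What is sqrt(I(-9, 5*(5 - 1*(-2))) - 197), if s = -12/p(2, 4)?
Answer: I*sqrt(5230833)/163 ≈ 14.031*I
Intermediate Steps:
s = -12/5 (s = -12/(3 + 2) = -12/5 ≈ -2.4000)
I(o, V) = (13 + o)/(-12/5 + V) (I(o, V) = (o + (5 - 1*(-8)))/(V - 12/5) = (o + (5 + 8))/(-12/5 + V) = (o + 13)/(-12/5 + V) = (13 + o)/(-12/5 + V))
sqrt(I(-9, 5*(5 - 1*(-2))) - 197) = sqrt(5*(13 - 9)/(-12 + 5*(5*(5 - 1*(-2)))) - 197) = sqrt(5*4/(-12 + 5*(5*(5 + 2))) - 197) = sqrt(5*4/(-12 + 5*(5*7)) - 197) = sqrt(5*4/(-12 + 5*35) - 197) = sqrt(5*4/(-12 + 175) - 197) = sqrt(5*4/163 - 197) = sqrt(5*(1/163)*4 - 197) = sqrt(20/163 - 197) = sqrt(-32091/163) = I*sqrt(5230833)/163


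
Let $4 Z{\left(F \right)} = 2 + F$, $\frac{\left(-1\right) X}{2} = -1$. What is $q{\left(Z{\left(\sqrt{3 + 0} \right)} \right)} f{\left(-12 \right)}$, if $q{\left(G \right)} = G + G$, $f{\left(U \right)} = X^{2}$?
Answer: $4 + 2 \sqrt{3} \approx 7.4641$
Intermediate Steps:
$X = 2$ ($X = \left(-2\right) \left(-1\right) = 2$)
$f{\left(U \right)} = 4$ ($f{\left(U \right)} = 2^{2} = 4$)
$Z{\left(F \right)} = \frac{1}{2} + \frac{F}{4}$ ($Z{\left(F \right)} = \frac{2 + F}{4} = \frac{1}{2} + \frac{F}{4}$)
$q{\left(G \right)} = 2 G$
$q{\left(Z{\left(\sqrt{3 + 0} \right)} \right)} f{\left(-12 \right)} = 2 \left(\frac{1}{2} + \frac{\sqrt{3 + 0}}{4}\right) 4 = 2 \left(\frac{1}{2} + \frac{\sqrt{3}}{4}\right) 4 = \left(1 + \frac{\sqrt{3}}{2}\right) 4 = 4 + 2 \sqrt{3}$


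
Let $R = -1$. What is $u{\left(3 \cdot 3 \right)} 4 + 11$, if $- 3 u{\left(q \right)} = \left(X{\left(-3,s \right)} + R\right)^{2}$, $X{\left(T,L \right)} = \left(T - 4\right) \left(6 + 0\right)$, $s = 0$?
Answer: $- \frac{7363}{3} \approx -2454.3$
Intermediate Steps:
$X{\left(T,L \right)} = -24 + 6 T$ ($X{\left(T,L \right)} = \left(-4 + T\right) 6 = -24 + 6 T$)
$u{\left(q \right)} = - \frac{1849}{3}$ ($u{\left(q \right)} = - \frac{\left(\left(-24 + 6 \left(-3\right)\right) - 1\right)^{2}}{3} = - \frac{\left(\left(-24 - 18\right) - 1\right)^{2}}{3} = - \frac{\left(-42 - 1\right)^{2}}{3} = - \frac{\left(-43\right)^{2}}{3} = \left(- \frac{1}{3}\right) 1849 = - \frac{1849}{3}$)
$u{\left(3 \cdot 3 \right)} 4 + 11 = \left(- \frac{1849}{3}\right) 4 + 11 = - \frac{7396}{3} + 11 = - \frac{7363}{3}$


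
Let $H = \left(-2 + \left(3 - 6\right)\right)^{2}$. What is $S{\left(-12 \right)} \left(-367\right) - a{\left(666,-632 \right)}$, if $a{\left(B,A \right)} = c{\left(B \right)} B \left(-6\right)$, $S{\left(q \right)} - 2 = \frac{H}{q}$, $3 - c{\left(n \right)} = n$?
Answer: $- \frac{31791809}{12} \approx -2.6493 \cdot 10^{6}$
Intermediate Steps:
$c{\left(n \right)} = 3 - n$
$H = 25$ ($H = \left(-2 + \left(3 - 6\right)\right)^{2} = \left(-2 - 3\right)^{2} = \left(-5\right)^{2} = 25$)
$S{\left(q \right)} = 2 + \frac{25}{q}$
$a{\left(B,A \right)} = - 6 B \left(3 - B\right)$ ($a{\left(B,A \right)} = \left(3 - B\right) B \left(-6\right) = B \left(3 - B\right) \left(-6\right) = - 6 B \left(3 - B\right)$)
$S{\left(-12 \right)} \left(-367\right) - a{\left(666,-632 \right)} = \left(2 + \frac{25}{-12}\right) \left(-367\right) - 6 \cdot 666 \left(-3 + 666\right) = \left(2 + 25 \left(- \frac{1}{12}\right)\right) \left(-367\right) - 6 \cdot 666 \cdot 663 = \left(2 - \frac{25}{12}\right) \left(-367\right) - 2649348 = \left(- \frac{1}{12}\right) \left(-367\right) - 2649348 = \frac{367}{12} - 2649348 = - \frac{31791809}{12}$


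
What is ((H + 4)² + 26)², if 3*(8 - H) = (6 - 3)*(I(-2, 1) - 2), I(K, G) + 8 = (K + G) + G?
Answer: 260100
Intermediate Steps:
I(K, G) = -8 + K + 2*G (I(K, G) = -8 + ((K + G) + G) = -8 + ((G + K) + G) = -8 + (K + 2*G) = -8 + K + 2*G)
H = 18 (H = 8 - (6 - 3)*((-8 - 2 + 2*1) - 2)/3 = 8 - ((-8 - 2 + 2) - 2) = 8 - (-8 - 2) = 8 - (-10) = 8 - ⅓*(-30) = 8 + 10 = 18)
((H + 4)² + 26)² = ((18 + 4)² + 26)² = (22² + 26)² = (484 + 26)² = 510² = 260100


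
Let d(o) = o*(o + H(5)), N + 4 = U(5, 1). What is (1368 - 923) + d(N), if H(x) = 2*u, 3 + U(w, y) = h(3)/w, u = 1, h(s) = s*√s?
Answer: 12027/25 - 36*√3/5 ≈ 468.61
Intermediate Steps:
h(s) = s^(3/2)
U(w, y) = -3 + 3*√3/w (U(w, y) = -3 + 3^(3/2)/w = -3 + (3*√3)/w = -3 + 3*√3/w)
N = -7 + 3*√3/5 (N = -4 + (-3 + 3*√3/5) = -7 + 3*√3/5 ≈ -5.9608)
H(x) = 2 (H(x) = 2*1 = 2)
d(o) = o*(2 + o) (d(o) = o*(o + 2) = o*(2 + o))
(1368 - 923) + d(N) = (1368 - 923) + (-7 + 3*√3/5)*(2 + (-7 + 3*√3/5)) = 445 + (-7 + 3*√3/5)*(-5 + 3*√3/5)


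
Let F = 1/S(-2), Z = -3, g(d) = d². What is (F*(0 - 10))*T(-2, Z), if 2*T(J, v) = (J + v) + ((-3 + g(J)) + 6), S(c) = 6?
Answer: -5/3 ≈ -1.6667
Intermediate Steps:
T(J, v) = 3/2 + J/2 + v/2 + J²/2 (T(J, v) = ((J + v) + ((-3 + J²) + 6))/2 = ((J + v) + (3 + J²))/2 = (3 + J + v + J²)/2 = 3/2 + J/2 + v/2 + J²/2)
F = ⅙ (F = 1/6 = ⅙ ≈ 0.16667)
(F*(0 - 10))*T(-2, Z) = ((0 - 10)/6)*(3/2 + (½)*(-2) + (½)*(-3) + (½)*(-2)²) = ((⅙)*(-10))*(3/2 - 1 - 3/2 + (½)*4) = -5*(3/2 - 1 - 3/2 + 2)/3 = -5/3*1 = -5/3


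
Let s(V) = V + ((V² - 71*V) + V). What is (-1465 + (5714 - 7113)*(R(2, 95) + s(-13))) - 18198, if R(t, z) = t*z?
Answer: -1776807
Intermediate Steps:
s(V) = V² - 69*V (s(V) = V + (V² - 70*V) = V² - 69*V)
(-1465 + (5714 - 7113)*(R(2, 95) + s(-13))) - 18198 = (-1465 + (5714 - 7113)*(2*95 - 13*(-69 - 13))) - 18198 = (-1465 - 1399*(190 - 13*(-82))) - 18198 = (-1465 - 1399*(190 + 1066)) - 18198 = (-1465 - 1399*1256) - 18198 = (-1465 - 1757144) - 18198 = -1758609 - 18198 = -1776807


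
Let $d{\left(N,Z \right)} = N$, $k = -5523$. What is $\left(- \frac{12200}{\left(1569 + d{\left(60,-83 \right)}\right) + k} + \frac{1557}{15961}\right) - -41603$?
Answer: $\frac{10685603380}{256827} \approx 41606.0$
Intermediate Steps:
$\left(- \frac{12200}{\left(1569 + d{\left(60,-83 \right)}\right) + k} + \frac{1557}{15961}\right) - -41603 = \left(- \frac{12200}{\left(1569 + 60\right) - 5523} + \frac{1557}{15961}\right) - -41603 = \left(- \frac{12200}{1629 - 5523} + 1557 \cdot \frac{1}{15961}\right) + 41603 = \left(- \frac{12200}{-3894} + \frac{1557}{15961}\right) + 41603 = \left(\left(-12200\right) \left(- \frac{1}{3894}\right) + \frac{1557}{15961}\right) + 41603 = \left(\frac{6100}{1947} + \frac{1557}{15961}\right) + 41603 = \frac{829699}{256827} + 41603 = \frac{10685603380}{256827}$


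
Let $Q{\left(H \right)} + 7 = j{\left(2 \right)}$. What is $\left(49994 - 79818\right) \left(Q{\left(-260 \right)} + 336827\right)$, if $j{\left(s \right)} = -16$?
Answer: $-10044842496$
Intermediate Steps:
$Q{\left(H \right)} = -23$ ($Q{\left(H \right)} = -7 - 16 = -23$)
$\left(49994 - 79818\right) \left(Q{\left(-260 \right)} + 336827\right) = \left(49994 - 79818\right) \left(-23 + 336827\right) = \left(-29824\right) 336804 = -10044842496$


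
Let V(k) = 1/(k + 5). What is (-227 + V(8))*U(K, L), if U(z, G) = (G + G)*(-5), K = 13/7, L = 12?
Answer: 354000/13 ≈ 27231.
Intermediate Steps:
V(k) = 1/(5 + k)
K = 13/7 (K = 13*(⅐) = 13/7 ≈ 1.8571)
U(z, G) = -10*G (U(z, G) = (2*G)*(-5) = -10*G)
(-227 + V(8))*U(K, L) = (-227 + 1/(5 + 8))*(-10*12) = (-227 + 1/13)*(-120) = -2950/13*(-120) = 354000/13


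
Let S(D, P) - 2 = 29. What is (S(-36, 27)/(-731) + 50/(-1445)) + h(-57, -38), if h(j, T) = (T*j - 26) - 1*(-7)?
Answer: 26679812/12427 ≈ 2146.9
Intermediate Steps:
S(D, P) = 31 (S(D, P) = 2 + 29 = 31)
h(j, T) = -19 + T*j (h(j, T) = (-26 + T*j) + 7 = -19 + T*j)
(S(-36, 27)/(-731) + 50/(-1445)) + h(-57, -38) = (31/(-731) + 50/(-1445)) + (-19 - 38*(-57)) = (31*(-1/731) + 50*(-1/1445)) + (-19 + 2166) = (-31/731 - 10/289) + 2147 = -957/12427 + 2147 = 26679812/12427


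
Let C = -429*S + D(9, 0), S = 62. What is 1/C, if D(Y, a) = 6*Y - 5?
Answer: -1/26549 ≈ -3.7666e-5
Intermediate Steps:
D(Y, a) = -5 + 6*Y
C = -26549 (C = -429*62 + (-5 + 6*9) = -26598 + (-5 + 54) = -26598 + 49 = -26549)
1/C = 1/(-26549) = -1/26549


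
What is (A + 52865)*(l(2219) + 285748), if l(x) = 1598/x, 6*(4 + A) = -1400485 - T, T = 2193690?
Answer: -1038937051128845/6657 ≈ -1.5607e+11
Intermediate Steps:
A = -3594199/6 (A = -4 + (-1400485 - 1*2193690)/6 = -4 + (-1400485 - 2193690)/6 = -4 + (⅙)*(-3594175) = -4 - 3594175/6 = -3594199/6 ≈ -5.9903e+5)
(A + 52865)*(l(2219) + 285748) = (-3594199/6 + 52865)*(1598/2219 + 285748) = -3277009*(1598*(1/2219) + 285748)/6 = -3277009*(1598/2219 + 285748)/6 = -3277009/6*634076410/2219 = -1038937051128845/6657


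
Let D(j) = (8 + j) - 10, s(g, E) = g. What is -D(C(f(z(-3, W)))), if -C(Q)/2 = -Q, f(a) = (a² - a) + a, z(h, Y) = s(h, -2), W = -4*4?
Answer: -16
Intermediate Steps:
W = -16
z(h, Y) = h
f(a) = a²
C(Q) = 2*Q (C(Q) = -(-2)*Q = 2*Q)
D(j) = -2 + j
-D(C(f(z(-3, W)))) = -(-2 + 2*(-3)²) = -(-2 + 2*9) = -(-2 + 18) = -1*16 = -16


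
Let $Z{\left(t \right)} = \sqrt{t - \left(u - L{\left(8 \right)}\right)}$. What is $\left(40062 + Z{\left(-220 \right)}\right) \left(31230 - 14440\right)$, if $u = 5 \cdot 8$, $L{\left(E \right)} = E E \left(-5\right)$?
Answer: $672640980 + 33580 i \sqrt{145} \approx 6.7264 \cdot 10^{8} + 4.0436 \cdot 10^{5} i$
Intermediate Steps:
$L{\left(E \right)} = - 5 E^{2}$ ($L{\left(E \right)} = E^{2} \left(-5\right) = - 5 E^{2}$)
$u = 40$
$Z{\left(t \right)} = \sqrt{-360 + t}$ ($Z{\left(t \right)} = \sqrt{t - \left(40 + 5 \cdot 8^{2}\right)} = \sqrt{t - 360} = \sqrt{-360 + t}$)
$\left(40062 + Z{\left(-220 \right)}\right) \left(31230 - 14440\right) = \left(40062 + \sqrt{-360 - 220}\right) \left(31230 - 14440\right) = \left(40062 + \sqrt{-580}\right) 16790 = \left(40062 + 2 i \sqrt{145}\right) 16790 = 672640980 + 33580 i \sqrt{145}$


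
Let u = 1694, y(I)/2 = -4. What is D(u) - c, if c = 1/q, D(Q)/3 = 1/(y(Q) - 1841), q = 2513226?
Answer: -7541527/4646954874 ≈ -0.0016229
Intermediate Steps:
y(I) = -8 (y(I) = 2*(-4) = -8)
D(Q) = -3/1849 (D(Q) = 3/(-8 - 1841) = 3/(-1849) = 3*(-1/1849) = -3/1849)
c = 1/2513226 ≈ 3.9789e-7
D(u) - c = -3/1849 - 1*1/2513226 = -3/1849 - 1/2513226 = -7541527/4646954874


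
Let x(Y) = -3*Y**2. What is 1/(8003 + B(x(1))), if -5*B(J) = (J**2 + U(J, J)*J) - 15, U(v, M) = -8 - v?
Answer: 5/40006 ≈ 0.00012498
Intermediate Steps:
B(J) = 3 - J**2/5 - J*(-8 - J)/5 (B(J) = -((J**2 + (-8 - J)*J) - 15)/5 = -((J**2 + J*(-8 - J)) - 15)/5 = -(-15 + J**2 + J*(-8 - J))/5 = 3 - J**2/5 - J*(-8 - J)/5)
1/(8003 + B(x(1))) = 1/(8003 + (3 + 8*(-3*1**2)/5)) = 1/(8003 + (3 + 8*(-3*1)/5)) = 1/(8003 + (3 + (8/5)*(-3))) = 1/(8003 + (3 - 24/5)) = 1/(8003 - 9/5) = 1/(40006/5) = 5/40006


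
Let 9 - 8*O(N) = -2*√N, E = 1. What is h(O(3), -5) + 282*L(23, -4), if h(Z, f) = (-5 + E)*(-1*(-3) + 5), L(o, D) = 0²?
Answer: -32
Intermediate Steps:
L(o, D) = 0
O(N) = 9/8 + √N/4 (O(N) = 9/8 - (-1)*√N/4 = 9/8 + √N/4)
h(Z, f) = -32 (h(Z, f) = (-5 + 1)*(-1*(-3) + 5) = -4*(3 + 5) = -4*8 = -32)
h(O(3), -5) + 282*L(23, -4) = -32 + 282*0 = -32 + 0 = -32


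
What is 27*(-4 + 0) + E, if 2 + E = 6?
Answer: -104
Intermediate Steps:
E = 4 (E = -2 + 6 = 4)
27*(-4 + 0) + E = 27*(-4 + 0) + 4 = 27*(-4) + 4 = -108 + 4 = -104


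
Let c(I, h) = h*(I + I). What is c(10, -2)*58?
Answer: -2320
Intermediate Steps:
c(I, h) = 2*I*h (c(I, h) = h*(2*I) = 2*I*h)
c(10, -2)*58 = (2*10*(-2))*58 = -40*58 = -2320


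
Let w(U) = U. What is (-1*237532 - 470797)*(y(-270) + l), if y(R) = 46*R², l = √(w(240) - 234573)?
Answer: -2375310468600 - 6374961*I*√2893 ≈ -2.3753e+12 - 3.4289e+8*I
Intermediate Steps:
l = 9*I*√2893 (l = √(240 - 234573) = √(-234333) = 9*I*√2893 ≈ 484.08*I)
(-1*237532 - 470797)*(y(-270) + l) = (-1*237532 - 470797)*(46*(-270)² + 9*I*√2893) = (-237532 - 470797)*(46*72900 + 9*I*√2893) = -708329*(3353400 + 9*I*√2893) = -2375310468600 - 6374961*I*√2893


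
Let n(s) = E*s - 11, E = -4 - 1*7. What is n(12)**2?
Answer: 20449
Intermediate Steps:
E = -11 (E = -4 - 7 = -11)
n(s) = -11 - 11*s (n(s) = -11*s - 11 = -11 - 11*s)
n(12)**2 = (-11 - 11*12)**2 = (-11 - 132)**2 = (-143)**2 = 20449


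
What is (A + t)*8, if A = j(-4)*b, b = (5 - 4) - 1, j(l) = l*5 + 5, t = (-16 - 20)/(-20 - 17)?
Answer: 288/37 ≈ 7.7838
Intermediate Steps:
t = 36/37 (t = -36/(-37) = -36*(-1/37) = 36/37 ≈ 0.97297)
j(l) = 5 + 5*l (j(l) = 5*l + 5 = 5 + 5*l)
b = 0 (b = 1 - 1 = 0)
A = 0 (A = (5 + 5*(-4))*0 = (5 - 20)*0 = -15*0 = 0)
(A + t)*8 = (0 + 36/37)*8 = (36/37)*8 = 288/37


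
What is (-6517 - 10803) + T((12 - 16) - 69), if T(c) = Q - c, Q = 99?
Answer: -17148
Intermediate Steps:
T(c) = 99 - c
(-6517 - 10803) + T((12 - 16) - 69) = (-6517 - 10803) + (99 - ((12 - 16) - 69)) = -17320 + (99 - (-4 - 69)) = -17320 + (99 - 1*(-73)) = -17320 + (99 + 73) = -17320 + 172 = -17148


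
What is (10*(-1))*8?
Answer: -80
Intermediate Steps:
(10*(-1))*8 = -10*8 = -80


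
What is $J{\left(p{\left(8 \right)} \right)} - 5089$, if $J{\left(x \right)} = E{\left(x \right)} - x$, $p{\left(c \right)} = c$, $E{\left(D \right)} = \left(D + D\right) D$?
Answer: $-4969$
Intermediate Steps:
$E{\left(D \right)} = 2 D^{2}$ ($E{\left(D \right)} = 2 D D = 2 D^{2}$)
$J{\left(x \right)} = - x + 2 x^{2}$ ($J{\left(x \right)} = 2 x^{2} - x = - x + 2 x^{2}$)
$J{\left(p{\left(8 \right)} \right)} - 5089 = 8 \left(-1 + 2 \cdot 8\right) - 5089 = 8 \left(-1 + 16\right) - 5089 = 8 \cdot 15 - 5089 = 120 - 5089 = -4969$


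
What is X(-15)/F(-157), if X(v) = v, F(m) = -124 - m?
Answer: -5/11 ≈ -0.45455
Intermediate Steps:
X(-15)/F(-157) = -15/(-124 - 1*(-157)) = -15/(-124 + 157) = -15/33 = -15*1/33 = -5/11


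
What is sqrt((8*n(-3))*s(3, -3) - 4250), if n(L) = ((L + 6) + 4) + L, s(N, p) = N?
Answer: I*sqrt(4154) ≈ 64.452*I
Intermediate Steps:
n(L) = 10 + 2*L (n(L) = ((6 + L) + 4) + L = (10 + L) + L = 10 + 2*L)
sqrt((8*n(-3))*s(3, -3) - 4250) = sqrt((8*(10 + 2*(-3)))*3 - 4250) = sqrt((8*(10 - 6))*3 - 4250) = sqrt((8*4)*3 - 4250) = sqrt(32*3 - 4250) = sqrt(96 - 4250) = sqrt(-4154) = I*sqrt(4154)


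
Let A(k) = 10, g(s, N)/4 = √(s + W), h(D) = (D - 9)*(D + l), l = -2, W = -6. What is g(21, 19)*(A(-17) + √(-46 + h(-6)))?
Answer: 4*√15*(10 + √74) ≈ 288.19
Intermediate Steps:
h(D) = (-9 + D)*(-2 + D) (h(D) = (D - 9)*(D - 2) = (-9 + D)*(-2 + D))
g(s, N) = 4*√(-6 + s) (g(s, N) = 4*√(s - 6) = 4*√(-6 + s))
g(21, 19)*(A(-17) + √(-46 + h(-6))) = (4*√(-6 + 21))*(10 + √(-46 + (18 + (-6)² - 11*(-6)))) = (4*√15)*(10 + √(-46 + (18 + 36 + 66))) = (4*√15)*(10 + √(-46 + 120)) = (4*√15)*(10 + √74) = 4*√15*(10 + √74)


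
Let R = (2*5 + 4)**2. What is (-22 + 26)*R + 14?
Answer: 798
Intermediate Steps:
R = 196 (R = (10 + 4)**2 = 14**2 = 196)
(-22 + 26)*R + 14 = (-22 + 26)*196 + 14 = 4*196 + 14 = 784 + 14 = 798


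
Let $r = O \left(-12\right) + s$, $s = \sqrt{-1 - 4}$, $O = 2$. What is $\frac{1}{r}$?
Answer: $- \frac{24}{581} - \frac{i \sqrt{5}}{581} \approx -0.041308 - 0.0038487 i$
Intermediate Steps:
$s = i \sqrt{5}$ ($s = \sqrt{-5} = i \sqrt{5} \approx 2.2361 i$)
$r = -24 + i \sqrt{5}$ ($r = 2 \left(-12\right) + i \sqrt{5} = -24 + i \sqrt{5} \approx -24.0 + 2.2361 i$)
$\frac{1}{r} = \frac{1}{-24 + i \sqrt{5}}$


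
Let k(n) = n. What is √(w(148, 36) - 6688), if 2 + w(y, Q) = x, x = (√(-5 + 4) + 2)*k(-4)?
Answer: √(-6698 - 4*I) ≈ 0.0244 - 81.841*I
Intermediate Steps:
x = -8 - 4*I (x = (√(-5 + 4) + 2)*(-4) = (√(-1) + 2)*(-4) = (I + 2)*(-4) = (2 + I)*(-4) = -8 - 4*I ≈ -8.0 - 4.0*I)
w(y, Q) = -10 - 4*I (w(y, Q) = -2 + (-8 - 4*I) = -10 - 4*I)
√(w(148, 36) - 6688) = √((-10 - 4*I) - 6688) = √(-6698 - 4*I)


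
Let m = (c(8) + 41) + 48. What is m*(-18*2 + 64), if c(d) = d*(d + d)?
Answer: 6076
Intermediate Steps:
c(d) = 2*d**2 (c(d) = d*(2*d) = 2*d**2)
m = 217 (m = (2*8**2 + 41) + 48 = (2*64 + 41) + 48 = (128 + 41) + 48 = 169 + 48 = 217)
m*(-18*2 + 64) = 217*(-18*2 + 64) = 217*(-36 + 64) = 217*28 = 6076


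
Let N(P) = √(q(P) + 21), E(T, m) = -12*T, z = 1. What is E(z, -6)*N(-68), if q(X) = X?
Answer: -12*I*√47 ≈ -82.268*I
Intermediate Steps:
N(P) = √(21 + P) (N(P) = √(P + 21) = √(21 + P))
E(z, -6)*N(-68) = (-12*1)*√(21 - 68) = -12*I*√47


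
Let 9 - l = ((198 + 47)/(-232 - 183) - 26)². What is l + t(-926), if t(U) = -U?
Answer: 1570366/6889 ≈ 227.95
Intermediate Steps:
l = -4808848/6889 (l = 9 - ((198 + 47)/(-232 - 183) - 26)² = 9 - (245/(-415) - 26)² = 9 - (245*(-1/415) - 26)² = 9 - (-49/83 - 26)² = 9 - (-2207/83)² = 9 - 1*4870849/6889 = 9 - 4870849/6889 = -4808848/6889 ≈ -698.05)
l + t(-926) = -4808848/6889 - 1*(-926) = -4808848/6889 + 926 = 1570366/6889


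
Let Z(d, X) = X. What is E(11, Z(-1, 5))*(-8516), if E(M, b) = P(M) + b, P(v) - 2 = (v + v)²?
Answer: -4181356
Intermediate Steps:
P(v) = 2 + 4*v² (P(v) = 2 + (v + v)² = 2 + (2*v)² = 2 + 4*v²)
E(M, b) = 2 + b + 4*M² (E(M, b) = (2 + 4*M²) + b = 2 + b + 4*M²)
E(11, Z(-1, 5))*(-8516) = (2 + 5 + 4*11²)*(-8516) = (2 + 5 + 4*121)*(-8516) = (2 + 5 + 484)*(-8516) = 491*(-8516) = -4181356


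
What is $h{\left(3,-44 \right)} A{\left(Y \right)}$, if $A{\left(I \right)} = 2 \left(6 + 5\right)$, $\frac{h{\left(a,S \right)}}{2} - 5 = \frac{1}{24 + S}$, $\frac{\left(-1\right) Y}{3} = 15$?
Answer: $\frac{1089}{5} \approx 217.8$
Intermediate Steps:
$Y = -45$ ($Y = \left(-3\right) 15 = -45$)
$h{\left(a,S \right)} = 10 + \frac{2}{24 + S}$
$A{\left(I \right)} = 22$ ($A{\left(I \right)} = 2 \cdot 11 = 22$)
$h{\left(3,-44 \right)} A{\left(Y \right)} = \frac{2 \left(121 + 5 \left(-44\right)\right)}{24 - 44} \cdot 22 = \frac{2 \left(121 - 220\right)}{-20} \cdot 22 = 2 \left(- \frac{1}{20}\right) \left(-99\right) 22 = \frac{99}{10} \cdot 22 = \frac{1089}{5}$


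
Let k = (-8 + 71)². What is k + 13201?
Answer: 17170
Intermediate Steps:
k = 3969 (k = 63² = 3969)
k + 13201 = 3969 + 13201 = 17170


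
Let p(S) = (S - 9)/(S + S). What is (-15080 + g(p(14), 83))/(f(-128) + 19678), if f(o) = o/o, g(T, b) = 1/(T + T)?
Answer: -75386/98395 ≈ -0.76616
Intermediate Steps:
p(S) = (-9 + S)/(2*S) (p(S) = (-9 + S)/((2*S)) = (-9 + S)*(1/(2*S)) = (-9 + S)/(2*S))
g(T, b) = 1/(2*T)
f(o) = 1
(-15080 + g(p(14), 83))/(f(-128) + 19678) = (-15080 + 1/(2*(((½)*(-9 + 14)/14))))/(1 + 19678) = (-15080 + 1/(2*(((½)*(1/14)*5))))/19679 = (-15080 + 1/(2*(5/28)))*(1/19679) = (-15080 + (½)*(28/5))*(1/19679) = (-15080 + 14/5)*(1/19679) = -75386/5*1/19679 = -75386/98395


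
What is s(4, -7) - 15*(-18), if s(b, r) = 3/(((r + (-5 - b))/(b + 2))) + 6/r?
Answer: 15009/56 ≈ 268.02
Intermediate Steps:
s(b, r) = 6/r + 3*(2 + b)/(-5 + r - b) (s(b, r) = 3/(((-5 + r - b)/(2 + b))) + 6/r = 3*((2 + b)/(-5 + r - b)) + 6/r = 3*(2 + b)/(-5 + r - b) + 6/r = 6/r + 3*(2 + b)/(-5 + r - b))
s(4, -7) - 15*(-18) = 3*(10 - 4*(-7) + 2*4 - 1*4*(-7))/(-7*(5 + 4 - 1*(-7))) - 15*(-18) = 3*(-1/7)*(10 + 28 + 8 + 28)/(5 + 4 + 7) + 270 = 3*(-1/7)*74/16 + 270 = 3*(-1/7)*(1/16)*74 + 270 = -111/56 + 270 = 15009/56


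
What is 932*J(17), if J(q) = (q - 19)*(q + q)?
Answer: -63376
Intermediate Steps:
J(q) = 2*q*(-19 + q) (J(q) = (-19 + q)*(2*q) = 2*q*(-19 + q))
932*J(17) = 932*(2*17*(-19 + 17)) = 932*(2*17*(-2)) = 932*(-68) = -63376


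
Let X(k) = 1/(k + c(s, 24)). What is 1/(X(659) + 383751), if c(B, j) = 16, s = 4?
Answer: 675/259031926 ≈ 2.6059e-6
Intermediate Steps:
X(k) = 1/(16 + k) (X(k) = 1/(k + 16) = 1/(16 + k))
1/(X(659) + 383751) = 1/(1/(16 + 659) + 383751) = 1/(1/675 + 383751) = 1/(259031926/675) = 675/259031926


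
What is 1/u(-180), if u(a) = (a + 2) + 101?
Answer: -1/77 ≈ -0.012987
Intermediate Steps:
u(a) = 103 + a (u(a) = (2 + a) + 101 = 103 + a)
1/u(-180) = 1/(103 - 180) = 1/(-77) = -1/77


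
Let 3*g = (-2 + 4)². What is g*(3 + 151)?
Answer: 616/3 ≈ 205.33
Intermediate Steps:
g = 4/3 (g = (-2 + 4)²/3 = (⅓)*2² = (⅓)*4 = 4/3 ≈ 1.3333)
g*(3 + 151) = 4*(3 + 151)/3 = (4/3)*154 = 616/3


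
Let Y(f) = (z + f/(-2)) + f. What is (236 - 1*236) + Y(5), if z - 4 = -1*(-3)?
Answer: 19/2 ≈ 9.5000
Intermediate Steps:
z = 7 (z = 4 - 1*(-3) = 4 + 3 = 7)
Y(f) = 7 + f/2 (Y(f) = (7 + f/(-2)) + f = (7 + f*(-½)) + f = (7 - f/2) + f = 7 + f/2)
(236 - 1*236) + Y(5) = (236 - 1*236) + (7 + (½)*5) = (236 - 236) + (7 + 5/2) = 0 + 19/2 = 19/2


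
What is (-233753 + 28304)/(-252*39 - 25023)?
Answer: 68483/11617 ≈ 5.8951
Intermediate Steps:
(-233753 + 28304)/(-252*39 - 25023) = -205449/(-9828 - 25023) = -205449/(-34851) = -205449*(-1/34851) = 68483/11617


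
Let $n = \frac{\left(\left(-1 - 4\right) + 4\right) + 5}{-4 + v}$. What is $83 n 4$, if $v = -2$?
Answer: $- \frac{664}{3} \approx -221.33$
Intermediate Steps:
$n = - \frac{2}{3}$ ($n = \frac{\left(\left(-1 - 4\right) + 4\right) + 5}{-4 - 2} = \frac{\left(-5 + 4\right) + 5}{-6} = \left(-1 + 5\right) \left(- \frac{1}{6}\right) = 4 \left(- \frac{1}{6}\right) = - \frac{2}{3} \approx -0.66667$)
$83 n 4 = 83 \left(\left(- \frac{2}{3}\right) 4\right) = 83 \left(- \frac{8}{3}\right) = - \frac{664}{3}$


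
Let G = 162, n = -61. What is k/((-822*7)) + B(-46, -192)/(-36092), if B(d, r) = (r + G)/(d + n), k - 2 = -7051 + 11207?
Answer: -191163333/264536314 ≈ -0.72264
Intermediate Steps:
k = 4158 (k = 2 + (-7051 + 11207) = 2 + 4156 = 4158)
B(d, r) = (162 + r)/(-61 + d) (B(d, r) = (r + 162)/(d - 61) = (162 + r)/(-61 + d))
k/((-822*7)) + B(-46, -192)/(-36092) = 4158/((-822*7)) + ((162 - 192)/(-61 - 46))/(-36092) = 4158/(-5754) + (-30/(-107))*(-1/36092) = 4158*(-1/5754) - 1/107*(-30)*(-1/36092) = -99/137 + (30/107)*(-1/36092) = -99/137 - 15/1930922 = -191163333/264536314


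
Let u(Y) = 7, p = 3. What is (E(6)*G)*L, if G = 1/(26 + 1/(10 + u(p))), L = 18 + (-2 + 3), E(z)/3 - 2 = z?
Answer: 7752/443 ≈ 17.499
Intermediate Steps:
E(z) = 6 + 3*z
L = 19 (L = 18 + 1 = 19)
G = 17/443 (G = 1/(26 + 1/(10 + 7)) = 1/(26 + 1/17) = 1/(443/17) = 17/443 ≈ 0.038375)
(E(6)*G)*L = ((6 + 3*6)*(17/443))*19 = ((6 + 18)*(17/443))*19 = (24*(17/443))*19 = (408/443)*19 = 7752/443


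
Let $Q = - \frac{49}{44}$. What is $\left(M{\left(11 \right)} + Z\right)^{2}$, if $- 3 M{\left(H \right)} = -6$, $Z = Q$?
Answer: $\frac{1521}{1936} \approx 0.78564$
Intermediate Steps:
$Q = - \frac{49}{44}$ ($Q = \left(-49\right) \frac{1}{44} = - \frac{49}{44} \approx -1.1136$)
$Z = - \frac{49}{44} \approx -1.1136$
$M{\left(H \right)} = 2$ ($M{\left(H \right)} = \left(- \frac{1}{3}\right) \left(-6\right) = 2$)
$\left(M{\left(11 \right)} + Z\right)^{2} = \left(2 - \frac{49}{44}\right)^{2} = \left(\frac{39}{44}\right)^{2} = \frac{1521}{1936}$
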